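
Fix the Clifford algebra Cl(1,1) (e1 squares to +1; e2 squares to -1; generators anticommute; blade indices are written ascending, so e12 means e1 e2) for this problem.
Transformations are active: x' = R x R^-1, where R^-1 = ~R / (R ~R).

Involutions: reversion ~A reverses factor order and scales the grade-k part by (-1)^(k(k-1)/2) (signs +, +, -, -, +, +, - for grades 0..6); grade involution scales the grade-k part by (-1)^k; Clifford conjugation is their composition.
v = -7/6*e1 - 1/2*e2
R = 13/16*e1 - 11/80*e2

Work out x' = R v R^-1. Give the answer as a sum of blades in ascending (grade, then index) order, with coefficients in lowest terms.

~R = 13/16*e1 - 11/80*e2, and R ~R = 513/800, so R^-1 = ~R / (513/800).
R v = -61/60 - 17/30*e12
Answer: -4339/3078*e1 + 2881/3078*e2


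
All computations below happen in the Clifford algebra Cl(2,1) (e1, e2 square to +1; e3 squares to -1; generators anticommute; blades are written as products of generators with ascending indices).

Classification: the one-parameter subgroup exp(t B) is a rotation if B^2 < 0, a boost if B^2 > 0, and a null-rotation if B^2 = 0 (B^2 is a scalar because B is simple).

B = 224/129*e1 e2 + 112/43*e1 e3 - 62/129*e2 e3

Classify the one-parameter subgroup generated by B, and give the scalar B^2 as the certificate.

B^2 term by term: the squares give (224/129)^2*(e1 e2)^2 + (112/43)^2*(e1 e3)^2 + (-62/129)^2*(e2 e3)^2 = 50176/16641*(-1) + 12544/1849*(+1) + 3844/16641*(+1) = 4 (each basis 2-blade squares to minus the product of its generators' squares); cross terms between blades sharing an index anticommute and cancel. So B^2 = 4.
Answer: boost, certificate B^2 = 4. Check the certificate: B^2 = 4, and that sign is decisive whatever form B takes.


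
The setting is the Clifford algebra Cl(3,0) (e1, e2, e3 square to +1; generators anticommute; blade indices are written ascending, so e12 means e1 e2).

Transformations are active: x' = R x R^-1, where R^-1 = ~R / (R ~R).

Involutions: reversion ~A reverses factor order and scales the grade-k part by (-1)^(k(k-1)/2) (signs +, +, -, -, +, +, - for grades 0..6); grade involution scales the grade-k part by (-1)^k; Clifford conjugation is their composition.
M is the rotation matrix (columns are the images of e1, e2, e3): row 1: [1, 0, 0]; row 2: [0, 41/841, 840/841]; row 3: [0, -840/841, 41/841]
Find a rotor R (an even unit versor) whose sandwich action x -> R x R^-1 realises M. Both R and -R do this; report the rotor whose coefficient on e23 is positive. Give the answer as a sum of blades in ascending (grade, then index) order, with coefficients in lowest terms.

Method: write R = a + b12*e12 + b13*e13 + b23*e23 with a^2 + b12^2 + b13^2 + b23^2 = 1 (so R^-1 = ~R). Expanding the columns R e_j ~R gives tr M = 4a^2 - 1 and, from the antisymmetric part, M21 - M12 = -4a*b12, M13 - M31 = 4a*b13, M32 - M23 = -4a*b23.
Here tr M = 923/841, so a^2 = (1 + tr M)/4 = 441/841 and a = ±21/29. Taking a = 21/29: M21 - M12 = 0, M13 - M31 = 0, M32 - M23 = -1680/841, giving b12 = 0, b13 = 0, b23 = 20/29, i.e. R = 21/29 + 20/29*e23.
Its e23 coefficient is already positive.
Answer: 21/29 + 20/29*e23. Note: both R and -R realise this M (trace 923/841); the covering map identifies them, and the e23-coefficient sign is the tie-breaker.


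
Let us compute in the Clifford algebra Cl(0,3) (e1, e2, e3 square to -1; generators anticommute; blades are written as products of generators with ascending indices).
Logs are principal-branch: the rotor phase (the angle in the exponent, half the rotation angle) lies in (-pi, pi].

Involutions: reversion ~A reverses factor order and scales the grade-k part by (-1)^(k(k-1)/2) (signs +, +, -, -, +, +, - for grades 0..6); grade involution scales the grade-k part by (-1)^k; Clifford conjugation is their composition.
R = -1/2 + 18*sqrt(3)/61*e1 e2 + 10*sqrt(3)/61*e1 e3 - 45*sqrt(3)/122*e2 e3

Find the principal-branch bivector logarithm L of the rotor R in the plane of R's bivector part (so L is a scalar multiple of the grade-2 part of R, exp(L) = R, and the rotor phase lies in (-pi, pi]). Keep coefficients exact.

The scalar part of R is -1/2, which fixes the principal-branch rotor phase; the unit plane is then the bivector part divided by the sine of that phase, and L is that plane scaled by the phase.
Concretely: cos(phase) = -1/2 gives phase = ±2*pi/3, and since phase/sin(phase) is even the sign is immaterial: L = (phase/sin(phase)) * <R>_2 = (4*sqrt(3)*pi/9) * <R>_2.
Answer: 24*pi/61*e1 e2 + 40*pi/183*e1 e3 - 30*pi/61*e2 e3


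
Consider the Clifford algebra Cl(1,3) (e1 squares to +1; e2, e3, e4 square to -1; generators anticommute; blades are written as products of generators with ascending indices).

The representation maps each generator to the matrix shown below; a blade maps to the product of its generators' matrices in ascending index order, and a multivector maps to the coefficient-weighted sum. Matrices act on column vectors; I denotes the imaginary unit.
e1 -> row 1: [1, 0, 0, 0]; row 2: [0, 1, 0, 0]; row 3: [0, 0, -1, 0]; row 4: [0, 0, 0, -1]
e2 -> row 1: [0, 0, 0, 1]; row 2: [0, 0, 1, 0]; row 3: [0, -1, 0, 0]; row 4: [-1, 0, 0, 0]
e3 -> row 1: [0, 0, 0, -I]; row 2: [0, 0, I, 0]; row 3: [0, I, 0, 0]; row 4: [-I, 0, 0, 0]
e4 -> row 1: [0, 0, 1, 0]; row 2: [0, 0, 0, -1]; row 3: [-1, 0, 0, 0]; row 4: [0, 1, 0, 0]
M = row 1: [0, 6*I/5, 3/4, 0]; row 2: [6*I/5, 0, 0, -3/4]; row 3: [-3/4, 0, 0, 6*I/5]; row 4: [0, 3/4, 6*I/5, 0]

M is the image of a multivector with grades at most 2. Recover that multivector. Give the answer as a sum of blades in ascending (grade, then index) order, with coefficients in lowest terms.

Method: the blade images are trace-orthogonal — tr(rho(e_A) rho(e_B)^-1) = 4 if A = B and 0 otherwise — and rho(e_A)^-1 = (e_A)^2 * rho(e_A) with (e_A)^2 = +1 or -1, so the coefficient of e_A in the preimage is (e_A)^2 * tr(M rho(e_A))/4.
Nonzero projections over blades of grade <= 2: e4: (e4)^2 = -1, tr(M rho(e4)) = -3, coefficient 3/4; e3 e4: (e3 e4)^2 = -1, tr(M rho(e3 e4)) = 24/5, coefficient -6/5. Every other blade of grade <= 2 projects to 0.
Answer: 3/4*e4 - 6/5*e3 e4


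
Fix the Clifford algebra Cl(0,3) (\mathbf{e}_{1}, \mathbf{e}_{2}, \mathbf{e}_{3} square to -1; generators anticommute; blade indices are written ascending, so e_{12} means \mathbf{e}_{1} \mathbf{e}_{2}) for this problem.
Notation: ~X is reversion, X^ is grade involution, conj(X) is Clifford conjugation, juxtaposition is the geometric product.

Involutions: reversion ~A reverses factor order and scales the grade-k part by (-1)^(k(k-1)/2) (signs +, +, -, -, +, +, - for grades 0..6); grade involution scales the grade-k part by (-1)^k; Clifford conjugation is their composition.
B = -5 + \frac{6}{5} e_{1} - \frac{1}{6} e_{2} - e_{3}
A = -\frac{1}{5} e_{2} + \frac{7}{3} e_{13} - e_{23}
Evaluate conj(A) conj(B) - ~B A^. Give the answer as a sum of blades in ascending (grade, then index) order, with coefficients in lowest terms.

first term: -\frac{1}{30} + \frac{7}{3} e_{1} - 2 e_{2} + \frac{89}{30} e_{3} + \frac{6}{25} e_{12} + \frac{35}{3} e_{13} - \frac{24}{5} e_{23} - \frac{73}{90} e_{123}
second term: \frac{1}{30} - \frac{7}{3} e_{1} - \frac{89}{30} e_{3} + \frac{6}{25} e_{12} - \frac{35}{3} e_{13} + \frac{26}{5} e_{23} - \frac{73}{90} e_{123}
Answer: -\frac{1}{15} + \frac{14}{3} e_{1} - 2 e_{2} + \frac{89}{15} e_{3} + \frac{70}{3} e_{13} - 10 e_{23}


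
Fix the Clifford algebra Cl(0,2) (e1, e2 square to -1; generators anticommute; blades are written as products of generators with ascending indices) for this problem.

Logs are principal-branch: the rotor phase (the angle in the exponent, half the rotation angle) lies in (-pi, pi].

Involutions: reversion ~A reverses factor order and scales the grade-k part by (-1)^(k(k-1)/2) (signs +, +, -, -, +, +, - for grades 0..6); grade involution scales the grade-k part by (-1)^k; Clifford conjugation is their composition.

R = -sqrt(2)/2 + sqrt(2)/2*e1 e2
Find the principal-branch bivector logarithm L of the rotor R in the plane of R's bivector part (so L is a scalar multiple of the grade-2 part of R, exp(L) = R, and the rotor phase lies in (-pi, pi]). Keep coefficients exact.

The scalar part of R is -sqrt(2)/2, which fixes the principal-branch rotor phase; the unit plane is then the bivector part divided by the sine of that phase, and L is that plane scaled by the phase.
Concretely: cos(phase) = -sqrt(2)/2 gives phase = ±3*pi/4, and since phase/sin(phase) is even the sign is immaterial: L = (phase/sin(phase)) * <R>_2 = (3*sqrt(2)*pi/4) * <R>_2.
Answer: 3*pi/4*e1 e2


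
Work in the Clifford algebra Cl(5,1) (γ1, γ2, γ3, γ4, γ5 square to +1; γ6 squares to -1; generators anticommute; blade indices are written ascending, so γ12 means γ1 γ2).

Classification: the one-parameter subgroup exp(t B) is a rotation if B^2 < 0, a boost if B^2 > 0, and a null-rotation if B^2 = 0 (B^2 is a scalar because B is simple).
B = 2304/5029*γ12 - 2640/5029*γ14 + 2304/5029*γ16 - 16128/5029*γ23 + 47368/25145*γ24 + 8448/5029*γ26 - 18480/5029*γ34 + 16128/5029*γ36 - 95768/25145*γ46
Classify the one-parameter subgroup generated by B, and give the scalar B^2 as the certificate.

B^2 term by term: the squares give (2304/5029)^2*(γ12)^2 + (-2640/5029)^2*(γ14)^2 + (2304/5029)^2*(γ16)^2 + (-16128/5029)^2*(γ23)^2 + (47368/25145)^2*(γ24)^2 + (8448/5029)^2*(γ26)^2 + (-18480/5029)^2*(γ34)^2 + (16128/5029)^2*(γ36)^2 + (-95768/25145)^2*(γ46)^2 = 5308416/25290841*(-1) + 6969600/25290841*(-1) + 5308416/25290841*(+1) + 260112384/25290841*(-1) + 2243727424/632271025*(-1) + 71368704/25290841*(+1) + 341510400/25290841*(-1) + 260112384/25290841*(+1) + 9171509824/632271025*(+1) = 0 (each basis 2-blade squares to minus the product of its generators' squares); cross terms between blades sharing an index anticommute and cancel; the commuting (index-disjoint) pairs give grade-4 terms 2*c*c'*(blade product), which cancel blade by blade — γ1234: -85155840/25290841 + 85155840/25290841 = 0; γ1236: 74317824/25290841 - 74317824/25290841 = 0; γ1246: -441298944/126454205 + 44605440/25290841 + 218271744/126454205 = 0; γ1346: 85155840/25290841 - 85155840/25290841 = 0; γ2346: 3089092608/126454205 - 1527902208/126454205 - 312238080/25290841 = 0 — confirming B is simple. So B^2 = 0.
Answer: null-rotation, certificate B^2 = 0. No conjugation can change B^2 = 0; the sign gives the class.


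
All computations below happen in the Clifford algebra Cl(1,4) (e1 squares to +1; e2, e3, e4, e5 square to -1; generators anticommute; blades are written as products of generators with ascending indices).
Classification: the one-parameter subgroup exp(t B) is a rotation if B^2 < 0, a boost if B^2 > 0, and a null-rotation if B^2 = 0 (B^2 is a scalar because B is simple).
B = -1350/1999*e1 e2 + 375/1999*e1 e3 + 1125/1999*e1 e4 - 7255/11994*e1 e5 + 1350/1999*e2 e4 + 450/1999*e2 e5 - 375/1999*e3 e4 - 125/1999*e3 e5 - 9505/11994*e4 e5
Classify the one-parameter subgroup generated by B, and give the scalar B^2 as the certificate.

B^2 term by term: the squares give (-1350/1999)^2*(e1 e2)^2 + (375/1999)^2*(e1 e3)^2 + (1125/1999)^2*(e1 e4)^2 + (-7255/11994)^2*(e1 e5)^2 + (1350/1999)^2*(e2 e4)^2 + (450/1999)^2*(e2 e5)^2 + (-375/1999)^2*(e3 e4)^2 + (-125/1999)^2*(e3 e5)^2 + (-9505/11994)^2*(e4 e5)^2 = 1822500/3996001*(+1) + 140625/3996001*(+1) + 1265625/3996001*(+1) + 52635025/143856036*(+1) + 1822500/3996001*(-1) + 202500/3996001*(-1) + 140625/3996001*(-1) + 15625/3996001*(-1) + 90345025/143856036*(-1) = 0 (each basis 2-blade squares to minus the product of its generators' squares); cross terms between blades sharing an index anticommute and cancel; the commuting (index-disjoint) pairs give grade-4 terms 2*c*c'*(blade product), which cancel blade by blade — e1 e2 e3 e4: 1012500/3996001 - 1012500/3996001 = 0; e1 e2 e3 e5: 337500/3996001 - 337500/3996001 = 0; e1 e2 e4 e5: 4277250/3996001 - 1012500/3996001 - 3264750/3996001 = 0; e1 e3 e4 e5: -1188125/3996001 + 281250/3996001 + 906875/3996001 = 0; e2 e3 e4 e5: 337500/3996001 - 337500/3996001 = 0 — confirming B is simple. So B^2 = 0.
Answer: null-rotation, certificate B^2 = 0. The invariant at work: B^2 = 0 is unchanged by conjugation, hence its sign classifies the subgroup whatever basis B is written in.


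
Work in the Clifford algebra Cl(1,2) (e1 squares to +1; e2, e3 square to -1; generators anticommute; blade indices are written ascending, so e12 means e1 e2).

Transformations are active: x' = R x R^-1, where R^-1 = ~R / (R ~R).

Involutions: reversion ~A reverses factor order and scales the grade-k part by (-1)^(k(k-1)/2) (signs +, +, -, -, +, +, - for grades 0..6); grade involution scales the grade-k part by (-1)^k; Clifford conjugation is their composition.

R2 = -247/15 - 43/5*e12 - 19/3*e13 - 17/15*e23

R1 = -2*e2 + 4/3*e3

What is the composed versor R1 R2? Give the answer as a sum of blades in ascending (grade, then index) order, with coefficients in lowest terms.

Distribute over the terms of R1 (each basis-blade product reordered to ascending indices, repeated generators contracted through their squares):
(-2*e2) R2 = 86/5*e1 + 494/15*e2 - 34/15*e3 - 38/3*e123
(4/3*e3) R2 = -76/9*e1 - 68/45*e2 - 988/45*e3 - 172/15*e123
Summing the partial products and collecting blades:
Answer: 394/45*e1 + 1414/45*e2 - 218/9*e3 - 362/15*e123


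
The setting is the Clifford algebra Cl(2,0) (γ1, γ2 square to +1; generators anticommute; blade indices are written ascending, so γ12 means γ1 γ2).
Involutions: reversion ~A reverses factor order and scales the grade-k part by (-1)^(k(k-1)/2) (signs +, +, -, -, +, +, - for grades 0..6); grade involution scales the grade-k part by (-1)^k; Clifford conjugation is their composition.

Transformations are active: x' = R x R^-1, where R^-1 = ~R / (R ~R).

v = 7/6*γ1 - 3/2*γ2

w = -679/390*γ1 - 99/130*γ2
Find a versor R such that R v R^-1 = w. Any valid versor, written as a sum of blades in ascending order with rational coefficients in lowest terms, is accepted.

Equal squares first: v^2 = w^2 = 65/18. Then v + w = -112/195*γ1 - 147/65*γ2 is a versor taking v to w, provided it is invertible.
Answer: -112/195*γ1 - 147/65*γ2


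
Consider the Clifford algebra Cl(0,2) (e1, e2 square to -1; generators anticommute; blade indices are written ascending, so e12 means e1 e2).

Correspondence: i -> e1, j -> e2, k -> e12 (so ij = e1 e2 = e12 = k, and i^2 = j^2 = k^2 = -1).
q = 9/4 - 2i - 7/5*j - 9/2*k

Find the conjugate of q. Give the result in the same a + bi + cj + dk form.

In blades: q = 9/4 - 2*e1 - 7/5*e2 - 9/2*e12.
Conjugation here is Clifford conjugation: the scalar is fixed and the grade-1 and grade-2 blades all flip sign, giving 9/4 + 2*e1 + 7/5*e2 + 9/2*e12; translating back:
Answer: 9/4 + 2i + 7/5*j + 9/2*k


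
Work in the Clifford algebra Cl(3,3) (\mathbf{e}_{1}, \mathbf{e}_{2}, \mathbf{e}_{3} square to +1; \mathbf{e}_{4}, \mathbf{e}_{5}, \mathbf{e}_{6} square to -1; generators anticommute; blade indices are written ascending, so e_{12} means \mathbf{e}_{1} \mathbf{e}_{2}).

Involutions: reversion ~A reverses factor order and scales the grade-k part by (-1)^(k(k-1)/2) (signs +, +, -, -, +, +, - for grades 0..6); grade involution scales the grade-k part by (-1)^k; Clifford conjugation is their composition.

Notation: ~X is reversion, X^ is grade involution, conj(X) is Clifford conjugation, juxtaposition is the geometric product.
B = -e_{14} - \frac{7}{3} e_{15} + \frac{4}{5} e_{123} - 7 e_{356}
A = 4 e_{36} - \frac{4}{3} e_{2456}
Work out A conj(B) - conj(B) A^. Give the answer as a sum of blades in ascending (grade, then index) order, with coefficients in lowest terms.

first term: 28 e_{5} - \frac{16}{5} e_{126} + \frac{28}{3} e_{234} - \frac{28}{9} e_{1246} + \frac{4}{3} e_{1256} - 4 e_{1346} - \frac{28}{3} e_{1356} - \frac{16}{15} e_{13456}
second term: 28 e_{5} + \frac{16}{5} e_{126} + \frac{28}{3} e_{234} + \frac{28}{9} e_{1246} - \frac{4}{3} e_{1256} - 4 e_{1346} - \frac{28}{3} e_{1356} + \frac{16}{15} e_{13456}
Answer: -\frac{32}{5} e_{126} - \frac{56}{9} e_{1246} + \frac{8}{3} e_{1256} - \frac{32}{15} e_{13456}


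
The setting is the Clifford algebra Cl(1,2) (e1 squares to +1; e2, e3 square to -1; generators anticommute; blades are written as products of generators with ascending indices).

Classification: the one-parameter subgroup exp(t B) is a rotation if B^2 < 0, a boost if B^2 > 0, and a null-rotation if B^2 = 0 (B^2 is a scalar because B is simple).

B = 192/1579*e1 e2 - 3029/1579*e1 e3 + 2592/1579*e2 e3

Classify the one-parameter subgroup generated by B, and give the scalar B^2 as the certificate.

B^2 term by term: the squares give (192/1579)^2*(e1 e2)^2 + (-3029/1579)^2*(e1 e3)^2 + (2592/1579)^2*(e2 e3)^2 = 36864/2493241*(+1) + 9174841/2493241*(+1) + 6718464/2493241*(-1) = 1 (each basis 2-blade squares to minus the product of its generators' squares); cross terms between blades sharing an index anticommute and cancel. So B^2 = 1.
Answer: boost, certificate B^2 = 1. Certificate logic: 1 is a conjugation-invariant scalar, so its sign fixes rotation versus boost versus null-rotation outright.


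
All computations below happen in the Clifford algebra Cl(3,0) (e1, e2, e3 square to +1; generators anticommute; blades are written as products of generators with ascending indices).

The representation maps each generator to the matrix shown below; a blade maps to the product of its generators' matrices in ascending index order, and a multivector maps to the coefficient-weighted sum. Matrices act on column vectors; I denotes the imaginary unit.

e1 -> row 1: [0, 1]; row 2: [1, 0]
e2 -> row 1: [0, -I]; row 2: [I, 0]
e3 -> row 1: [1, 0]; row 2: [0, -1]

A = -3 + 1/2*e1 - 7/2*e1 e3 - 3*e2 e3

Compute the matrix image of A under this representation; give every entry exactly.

Bivector images (products of the table entries): rho(e1 e3) = rho(e1)rho(e3) = row 1: [0, -1]; row 2: [1, 0]; rho(e2 e3) = rho(e2)rho(e3) = row 1: [0, I]; row 2: [I, 0].
M = (-3)*1 + (1/2)*rho(e1) + (-7/2)*rho(e1 e3) + (-3)*rho(e2 e3), summed entrywise (1 is the identity matrix):
Answer: row 1: [-3, 4 - 3*I]; row 2: [-3 - 3*I, -3]


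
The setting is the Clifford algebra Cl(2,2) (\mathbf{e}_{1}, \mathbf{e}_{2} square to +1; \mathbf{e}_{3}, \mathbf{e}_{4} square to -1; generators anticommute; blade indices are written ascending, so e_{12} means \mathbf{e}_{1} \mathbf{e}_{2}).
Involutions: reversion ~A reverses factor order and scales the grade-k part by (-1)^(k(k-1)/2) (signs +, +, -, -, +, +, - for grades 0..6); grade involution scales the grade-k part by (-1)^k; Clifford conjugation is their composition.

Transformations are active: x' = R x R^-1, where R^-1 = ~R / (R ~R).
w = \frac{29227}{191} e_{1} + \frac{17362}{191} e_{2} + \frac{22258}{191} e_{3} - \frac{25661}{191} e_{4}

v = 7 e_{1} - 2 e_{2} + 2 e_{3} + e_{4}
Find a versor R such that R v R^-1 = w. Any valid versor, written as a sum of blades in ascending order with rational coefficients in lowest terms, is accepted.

Reasoning: v^2 = w^2 = 48 since conjugation preserves the quadratic form; R = v + w = \frac{30564}{191} e_{1} + \frac{16980}{191} e_{2} + \frac{22640}{191} e_{3} - \frac{25470}{191} e_{4} is then valid when invertible, keeping its own part and reversing (v - w)/2.
Answer: \frac{30564}{191} e_{1} + \frac{16980}{191} e_{2} + \frac{22640}{191} e_{3} - \frac{25470}{191} e_{4}


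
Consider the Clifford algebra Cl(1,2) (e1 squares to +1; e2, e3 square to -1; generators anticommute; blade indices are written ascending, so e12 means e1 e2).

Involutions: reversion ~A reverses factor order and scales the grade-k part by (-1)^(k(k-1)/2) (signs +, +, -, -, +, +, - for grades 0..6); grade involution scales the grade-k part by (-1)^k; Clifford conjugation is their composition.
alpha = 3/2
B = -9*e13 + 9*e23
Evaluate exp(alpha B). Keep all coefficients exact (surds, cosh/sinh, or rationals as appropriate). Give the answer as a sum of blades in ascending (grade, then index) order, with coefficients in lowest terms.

B^2 term by term: the squares give (-9)^2*(e13)^2 + (9)^2*(e23)^2 = 81*(+1) + 81*(-1) = 0 (each basis 2-blade squares to minus the product of its generators' squares); cross terms between blades sharing an index anticommute and cancel. So B^2 = 0.
B^2 = 0, and the exponential is exactly linear here: exp(alpha B) = 1 + alpha B (parabolic case).
Answer: 1 - 27/2*e13 + 27/2*e23


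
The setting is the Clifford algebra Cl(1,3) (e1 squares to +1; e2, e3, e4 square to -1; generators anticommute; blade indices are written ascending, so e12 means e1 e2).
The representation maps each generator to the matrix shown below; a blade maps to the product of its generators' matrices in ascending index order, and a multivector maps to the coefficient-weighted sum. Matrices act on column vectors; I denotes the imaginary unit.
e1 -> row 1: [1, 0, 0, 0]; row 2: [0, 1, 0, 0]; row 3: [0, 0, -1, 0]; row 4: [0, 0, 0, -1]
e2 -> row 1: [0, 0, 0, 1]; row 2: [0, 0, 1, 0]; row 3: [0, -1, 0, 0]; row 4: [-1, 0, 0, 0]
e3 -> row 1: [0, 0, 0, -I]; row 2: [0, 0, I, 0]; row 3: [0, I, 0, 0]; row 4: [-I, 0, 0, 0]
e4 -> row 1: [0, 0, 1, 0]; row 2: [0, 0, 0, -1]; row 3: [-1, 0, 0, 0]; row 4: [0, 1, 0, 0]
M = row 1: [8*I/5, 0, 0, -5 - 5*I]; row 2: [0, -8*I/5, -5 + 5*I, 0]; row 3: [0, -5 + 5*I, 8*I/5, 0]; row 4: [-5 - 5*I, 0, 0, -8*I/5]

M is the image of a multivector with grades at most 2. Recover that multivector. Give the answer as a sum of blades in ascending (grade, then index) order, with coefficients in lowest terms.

Method: the blade images are trace-orthogonal — tr(rho(e_A) rho(e_B)^-1) = 4 if A = B and 0 otherwise — and rho(e_A)^-1 = (e_A)^2 * rho(e_A) with (e_A)^2 = +1 or -1, so the coefficient of e_A in the preimage is (e_A)^2 * tr(M rho(e_A))/4.
Nonzero projections over blades of grade <= 2: e3: (e3)^2 = -1, tr(M rho(e3)) = -20, coefficient 5; e12: (e12)^2 = +1, tr(M rho(e12)) = -20, coefficient -5; e23: (e23)^2 = -1, tr(M rho(e23)) = 32/5, coefficient -8/5. Every other blade of grade <= 2 projects to 0.
Answer: 5*e3 - 5*e12 - 8/5*e23


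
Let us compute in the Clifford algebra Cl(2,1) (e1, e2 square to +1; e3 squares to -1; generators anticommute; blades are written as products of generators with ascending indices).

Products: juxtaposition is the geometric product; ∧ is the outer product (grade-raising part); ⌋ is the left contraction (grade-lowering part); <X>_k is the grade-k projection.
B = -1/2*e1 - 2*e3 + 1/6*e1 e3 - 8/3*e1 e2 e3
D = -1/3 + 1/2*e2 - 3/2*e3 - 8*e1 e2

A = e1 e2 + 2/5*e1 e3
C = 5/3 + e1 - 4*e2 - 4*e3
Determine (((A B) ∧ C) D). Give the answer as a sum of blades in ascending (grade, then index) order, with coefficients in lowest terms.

step 1: 1/15 + 4/5*e1 + 47/30*e2 + 43/15*e3 - 1/6*e2 e3 - 2*e1 e2 e3
step 2: 1/9 + 7/5*e1 + 211/90*e2 + 203/45*e3 - 143/30*e1 e2 - 91/15*e1 e3 + 443/90*e2 e3 - 7/2*e1 e2 e3
step 3: -3265/108 + 245/36*e1 - 2453/540*e2 - 17351/540*e3 - 77/20*e1 e2 + 821/20*e1 e3 + 4441/108*e2 e3 - 4453/180*e1 e2 e3
Answer: -3265/108 + 245/36*e1 - 2453/540*e2 - 17351/540*e3 - 77/20*e1 e2 + 821/20*e1 e3 + 4441/108*e2 e3 - 4453/180*e1 e2 e3


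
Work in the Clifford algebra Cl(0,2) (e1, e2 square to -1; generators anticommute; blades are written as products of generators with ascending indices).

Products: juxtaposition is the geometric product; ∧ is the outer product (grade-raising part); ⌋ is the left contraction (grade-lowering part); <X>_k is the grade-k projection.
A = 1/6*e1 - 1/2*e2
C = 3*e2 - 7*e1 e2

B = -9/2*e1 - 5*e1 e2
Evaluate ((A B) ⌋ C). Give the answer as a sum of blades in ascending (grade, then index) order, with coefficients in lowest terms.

step 1: 3/4 + 5/2*e1 + 5/6*e2 - 9/4*e1 e2
step 2: -73/4 - 35/6*e1 + 79/4*e2 - 21/4*e1 e2
Answer: -73/4 - 35/6*e1 + 79/4*e2 - 21/4*e1 e2


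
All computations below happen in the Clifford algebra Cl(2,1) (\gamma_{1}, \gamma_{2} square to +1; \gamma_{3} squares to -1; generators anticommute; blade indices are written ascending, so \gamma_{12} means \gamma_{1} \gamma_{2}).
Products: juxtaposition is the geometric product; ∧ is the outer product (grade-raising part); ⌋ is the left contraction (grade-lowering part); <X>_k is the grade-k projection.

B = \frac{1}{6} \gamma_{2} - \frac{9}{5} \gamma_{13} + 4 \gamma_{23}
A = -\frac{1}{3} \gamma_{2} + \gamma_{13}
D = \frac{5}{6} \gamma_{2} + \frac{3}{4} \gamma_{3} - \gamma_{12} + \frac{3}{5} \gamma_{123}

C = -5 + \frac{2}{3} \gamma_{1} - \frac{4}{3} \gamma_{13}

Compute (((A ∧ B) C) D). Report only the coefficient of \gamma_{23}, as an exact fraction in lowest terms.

step 1: -\frac{23}{30} \gamma_{123}
step 2: -\frac{46}{45} \gamma_{2} - \frac{23}{45} \gamma_{23} + \frac{23}{6} \gamma_{123}
step 3: \frac{391}{270} - \frac{299}{225} \gamma_{1} + \frac{23}{60} \gamma_{2} + \frac{115}{27} \gamma_{3} - \frac{23}{8} \gamma_{12} - \frac{2783}{900} \gamma_{13} - \frac{23}{30} \gamma_{23}
Answer: -\frac{23}{30}


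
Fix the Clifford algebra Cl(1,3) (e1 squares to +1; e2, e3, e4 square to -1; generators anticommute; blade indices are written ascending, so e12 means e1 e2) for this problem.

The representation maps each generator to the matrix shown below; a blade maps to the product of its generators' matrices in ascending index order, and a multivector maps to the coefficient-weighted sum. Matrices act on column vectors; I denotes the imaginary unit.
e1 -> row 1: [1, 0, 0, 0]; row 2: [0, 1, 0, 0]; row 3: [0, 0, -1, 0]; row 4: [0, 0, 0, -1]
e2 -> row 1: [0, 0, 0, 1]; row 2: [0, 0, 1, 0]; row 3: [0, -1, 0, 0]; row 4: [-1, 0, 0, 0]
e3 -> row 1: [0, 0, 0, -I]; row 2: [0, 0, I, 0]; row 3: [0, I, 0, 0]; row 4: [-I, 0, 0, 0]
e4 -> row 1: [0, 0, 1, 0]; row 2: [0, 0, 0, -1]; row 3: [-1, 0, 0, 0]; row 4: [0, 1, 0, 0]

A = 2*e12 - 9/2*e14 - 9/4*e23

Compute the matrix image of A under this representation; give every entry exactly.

Bivector images (products of the table entries): rho(e12) = rho(e1)rho(e2) = row 1: [0, 0, 0, 1]; row 2: [0, 0, 1, 0]; row 3: [0, 1, 0, 0]; row 4: [1, 0, 0, 0]; rho(e14) = rho(e1)rho(e4) = row 1: [0, 0, 1, 0]; row 2: [0, 0, 0, -1]; row 3: [1, 0, 0, 0]; row 4: [0, -1, 0, 0]; rho(e23) = rho(e2)rho(e3) = row 1: [-I, 0, 0, 0]; row 2: [0, I, 0, 0]; row 3: [0, 0, -I, 0]; row 4: [0, 0, 0, I].
M = (2)*rho(e12) + (-9/2)*rho(e14) + (-9/4)*rho(e23), summed entrywise:
Answer: row 1: [9*I/4, 0, -9/2, 2]; row 2: [0, -9*I/4, 2, 9/2]; row 3: [-9/2, 2, 9*I/4, 0]; row 4: [2, 9/2, 0, -9*I/4]


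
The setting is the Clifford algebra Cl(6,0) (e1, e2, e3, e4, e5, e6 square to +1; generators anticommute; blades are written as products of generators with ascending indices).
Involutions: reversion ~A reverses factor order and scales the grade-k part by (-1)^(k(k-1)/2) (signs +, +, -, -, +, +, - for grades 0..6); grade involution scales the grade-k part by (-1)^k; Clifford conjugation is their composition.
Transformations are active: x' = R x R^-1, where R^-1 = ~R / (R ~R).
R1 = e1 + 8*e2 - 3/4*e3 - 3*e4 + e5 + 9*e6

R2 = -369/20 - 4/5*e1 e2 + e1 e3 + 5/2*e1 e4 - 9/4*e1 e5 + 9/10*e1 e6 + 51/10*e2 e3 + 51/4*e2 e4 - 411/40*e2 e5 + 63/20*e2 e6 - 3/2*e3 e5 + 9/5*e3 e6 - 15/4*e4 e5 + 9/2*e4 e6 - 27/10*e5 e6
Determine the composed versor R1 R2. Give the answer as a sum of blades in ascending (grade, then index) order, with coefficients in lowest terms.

Distribute over the terms of R1 (each basis-blade product reordered to ascending indices, repeated generators contracted through their squares):
(e1) R2 = -369/20*e1 - 4/5*e2 + e3 + 5/2*e4 - 9/4*e5 + 9/10*e6 + 51/10*e1 e2 e3 + 51/4*e1 e2 e4 - 411/40*e1 e2 e5 + 63/20*e1 e2 e6 - 3/2*e1 e3 e5 + 9/5*e1 e3 e6 - 15/4*e1 e4 e5 + 9/2*e1 e4 e6 - 27/10*e1 e5 e6
(8*e2) R2 = 32/5*e1 - 738/5*e2 + 204/5*e3 + 102*e4 - 411/5*e5 + 126/5*e6 - 8*e1 e2 e3 - 20*e1 e2 e4 + 18*e1 e2 e5 - 36/5*e1 e2 e6 - 12*e2 e3 e5 + 72/5*e2 e3 e6 - 30*e2 e4 e5 + 36*e2 e4 e6 - 108/5*e2 e5 e6
(-3/4*e3) R2 = 3/4*e1 + 153/40*e2 + 1107/80*e3 + 9/8*e5 - 27/20*e6 + 3/5*e1 e2 e3 + 15/8*e1 e3 e4 - 27/16*e1 e3 e5 + 27/40*e1 e3 e6 + 153/16*e2 e3 e4 - 1233/160*e2 e3 e5 + 189/80*e2 e3 e6 + 45/16*e3 e4 e5 - 27/8*e3 e4 e6 + 81/40*e3 e5 e6
(-3*e4) R2 = 15/2*e1 + 153/4*e2 + 1107/20*e4 + 45/4*e5 - 27/2*e6 + 12/5*e1 e2 e4 - 3*e1 e3 e4 - 27/4*e1 e4 e5 + 27/10*e1 e4 e6 - 153/10*e2 e3 e4 - 1233/40*e2 e4 e5 + 189/20*e2 e4 e6 - 9/2*e3 e4 e5 + 27/5*e3 e4 e6 + 81/10*e4 e5 e6
(e5) R2 = 9/4*e1 + 411/40*e2 + 3/2*e3 + 15/4*e4 - 369/20*e5 - 27/10*e6 - 4/5*e1 e2 e5 + e1 e3 e5 + 5/2*e1 e4 e5 - 9/10*e1 e5 e6 + 51/10*e2 e3 e5 + 51/4*e2 e4 e5 - 63/20*e2 e5 e6 - 9/5*e3 e5 e6 - 9/2*e4 e5 e6
(9*e6) R2 = -81/10*e1 - 567/20*e2 - 81/5*e3 - 81/2*e4 + 243/10*e5 - 3321/20*e6 - 36/5*e1 e2 e6 + 9*e1 e3 e6 + 45/2*e1 e4 e6 - 81/4*e1 e5 e6 + 459/10*e2 e3 e6 + 459/4*e2 e4 e6 - 3699/40*e2 e5 e6 - 27/2*e3 e5 e6 - 135/4*e4 e5 e6
Summing the partial products and collecting blades:
Answer: -193/20*e1 - 622/5*e2 + 655/16*e3 + 1231/10*e4 - 2649/40*e5 - 315/2*e6 - 23/10*e1 e2 e3 - 97/20*e1 e2 e4 + 277/40*e1 e2 e5 - 45/4*e1 e2 e6 - 9/8*e1 e3 e4 - 35/16*e1 e3 e5 + 459/40*e1 e3 e6 - 8*e1 e4 e5 + 297/10*e1 e4 e6 - 477/20*e1 e5 e6 - 459/80*e2 e3 e4 - 2337/160*e2 e3 e5 + 5013/80*e2 e3 e6 - 1923/40*e2 e4 e5 + 801/5*e2 e4 e6 - 4689/40*e2 e5 e6 - 27/16*e3 e4 e5 + 81/40*e3 e4 e6 - 531/40*e3 e5 e6 - 603/20*e4 e5 e6


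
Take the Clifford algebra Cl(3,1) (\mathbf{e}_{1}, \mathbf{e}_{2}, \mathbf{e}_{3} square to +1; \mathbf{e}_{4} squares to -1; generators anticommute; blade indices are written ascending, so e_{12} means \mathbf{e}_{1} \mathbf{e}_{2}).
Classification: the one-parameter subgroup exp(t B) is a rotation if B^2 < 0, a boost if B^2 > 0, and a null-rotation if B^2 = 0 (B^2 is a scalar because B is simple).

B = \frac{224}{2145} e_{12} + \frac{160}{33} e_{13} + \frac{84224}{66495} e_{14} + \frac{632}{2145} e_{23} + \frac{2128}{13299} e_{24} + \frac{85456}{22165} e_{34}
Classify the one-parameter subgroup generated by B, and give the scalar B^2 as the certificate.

B^2 term by term: the squares give (\frac{224}{2145})^2*(e_{12})^2 + (\frac{160}{33})^2*(e_{13})^2 + (\frac{84224}{66495})^2*(e_{14})^2 + (\frac{632}{2145})^2*(e_{23})^2 + (\frac{2128}{13299})^2*(e_{24})^2 + (\frac{85456}{22165})^2*(e_{34})^2 = \frac{50176}{4601025}*(-1) + \frac{25600}{1089}*(-1) + \frac{7093682176}{4421585025}*(+1) + \frac{399424}{4601025}*(-1) + \frac{4528384}{176863401}*(+1) + \frac{7302727936}{491287225}*(+1) = -\frac{64}{9} (each basis 2-blade squares to minus the product of its generators' squares); cross terms between blades sharing an index anticommute and cancel; the commuting (index-disjoint) pairs give grade-4 terms 2*c*c'*(blade product), which cancel blade by blade — e_{1234}: \frac{38284288}{47543925} - \frac{680960}{438867} + \frac{106459136}{142631775} = 0 — confirming B is simple. So B^2 = -\frac{64}{9}.
Answer: rotation, certificate B^2 = -\frac{64}{9}. No conjugation can change B^2 = -\frac{64}{9}; the sign gives the class.


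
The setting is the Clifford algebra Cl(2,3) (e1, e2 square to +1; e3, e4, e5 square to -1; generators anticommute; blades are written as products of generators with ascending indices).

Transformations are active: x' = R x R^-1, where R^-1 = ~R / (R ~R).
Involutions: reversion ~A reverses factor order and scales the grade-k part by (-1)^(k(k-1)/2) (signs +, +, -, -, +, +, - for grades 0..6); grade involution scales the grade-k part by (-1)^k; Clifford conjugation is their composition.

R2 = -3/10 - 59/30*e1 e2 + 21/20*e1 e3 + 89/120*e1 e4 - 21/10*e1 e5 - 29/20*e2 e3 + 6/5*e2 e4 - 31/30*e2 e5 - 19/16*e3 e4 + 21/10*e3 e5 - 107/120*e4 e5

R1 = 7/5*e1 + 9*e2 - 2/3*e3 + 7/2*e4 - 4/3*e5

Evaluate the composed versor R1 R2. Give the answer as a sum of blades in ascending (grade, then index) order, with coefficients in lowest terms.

Distribute over the terms of R1 (each basis-blade product reordered to ascending indices, repeated generators contracted through their squares):
(7/5*e1) R2 = -21/50*e1 - 413/150*e2 + 147/100*e3 + 623/600*e4 - 147/50*e5 - 203/100*e1 e2 e3 + 42/25*e1 e2 e4 - 217/150*e1 e2 e5 - 133/80*e1 e3 e4 + 147/50*e1 e3 e5 - 749/600*e1 e4 e5
(9*e2) R2 = 177/10*e1 - 27/10*e2 - 261/20*e3 + 54/5*e4 - 93/10*e5 - 189/20*e1 e2 e3 - 267/40*e1 e2 e4 + 189/10*e1 e2 e5 - 171/16*e2 e3 e4 + 189/10*e2 e3 e5 - 321/40*e2 e4 e5
(-2/3*e3) R2 = -7/10*e1 + 29/30*e2 + 1/5*e3 - 19/24*e4 + 7/5*e5 + 59/45*e1 e2 e3 + 89/180*e1 e3 e4 - 7/5*e1 e3 e5 + 4/5*e2 e3 e4 - 31/45*e2 e3 e5 + 107/180*e3 e4 e5
(7/2*e4) R2 = 623/240*e1 + 21/5*e2 - 133/32*e3 - 21/20*e4 + 749/240*e5 - 413/60*e1 e2 e4 + 147/40*e1 e3 e4 + 147/20*e1 e4 e5 - 203/40*e2 e3 e4 + 217/60*e2 e4 e5 - 147/20*e3 e4 e5
(-4/3*e5) R2 = 14/5*e1 + 62/45*e2 - 14/5*e3 + 107/90*e4 + 2/5*e5 + 118/45*e1 e2 e5 - 7/5*e1 e3 e5 - 89/90*e1 e4 e5 + 29/15*e2 e3 e5 - 8/5*e2 e4 e5 + 19/12*e3 e4 e5
Summing the partial products and collecting blades:
Answer: 26371/1200*e1 + 491/450*e2 - 14669/800*e3 + 10067/900*e4 - 8783/1200*e5 - 2288/225*e1 e2 e3 - 7127/600*e1 e2 e4 + 4517/225*e1 e2 e5 + 361/144*e1 e3 e4 + 7/50*e1 e3 e5 + 9203/1800*e1 e4 e5 - 1197/80*e2 e3 e4 + 1813/90*e2 e3 e5 - 721/120*e2 e4 e5 - 931/180*e3 e4 e5


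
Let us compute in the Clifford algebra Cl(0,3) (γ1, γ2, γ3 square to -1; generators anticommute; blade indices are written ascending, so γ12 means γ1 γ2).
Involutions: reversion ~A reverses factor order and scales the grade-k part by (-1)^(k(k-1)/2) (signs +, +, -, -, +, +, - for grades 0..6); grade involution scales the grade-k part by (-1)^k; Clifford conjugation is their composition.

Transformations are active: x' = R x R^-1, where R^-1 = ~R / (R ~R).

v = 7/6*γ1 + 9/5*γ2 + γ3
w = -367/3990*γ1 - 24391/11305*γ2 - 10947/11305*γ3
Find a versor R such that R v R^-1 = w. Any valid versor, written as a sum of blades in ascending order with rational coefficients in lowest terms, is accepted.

Reasoning: v^2 = w^2 = -5041/900 since conjugation preserves the quadratic form; R = v + w = 2144/1995*γ1 - 4042/11305*γ2 + 358/11305*γ3 is then valid when invertible, keeping its own part and reversing (v - w)/2.
Answer: 2144/1995*γ1 - 4042/11305*γ2 + 358/11305*γ3


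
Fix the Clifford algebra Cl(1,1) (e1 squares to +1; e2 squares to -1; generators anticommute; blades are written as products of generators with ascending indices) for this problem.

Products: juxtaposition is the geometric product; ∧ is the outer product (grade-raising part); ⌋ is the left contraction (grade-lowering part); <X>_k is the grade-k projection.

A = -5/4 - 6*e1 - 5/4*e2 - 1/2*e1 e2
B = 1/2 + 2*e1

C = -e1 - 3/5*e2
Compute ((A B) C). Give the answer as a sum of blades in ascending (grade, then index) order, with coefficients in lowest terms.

step 1: -101/8 - 11/2*e1 + 3/8*e2 + 9/4*e1 e2
step 2: 229/40 + 559/40*e1 + 393/40*e2 + 147/40*e1 e2
Answer: 229/40 + 559/40*e1 + 393/40*e2 + 147/40*e1 e2


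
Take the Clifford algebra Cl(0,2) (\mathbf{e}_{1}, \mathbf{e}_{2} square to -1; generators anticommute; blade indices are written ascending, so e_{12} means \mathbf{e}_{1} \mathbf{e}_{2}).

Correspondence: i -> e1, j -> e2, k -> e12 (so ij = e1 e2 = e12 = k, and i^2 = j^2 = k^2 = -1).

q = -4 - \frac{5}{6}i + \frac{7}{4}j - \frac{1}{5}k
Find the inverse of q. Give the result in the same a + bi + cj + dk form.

In blades: q = -4 - \frac{5}{6} e_{1} + \frac{7}{4} e_{2} - \frac{1}{5} e_{12}.
With qbar = -4 + \frac{5}{6} e_{1} - \frac{7}{4} e_{2} + \frac{1}{5} e_{12} (scalar fixed, mapped units negated), q qbar = \frac{71269}{3600} (the sum of squared coefficients), so q^-1 = qbar / (\frac{71269}{3600}) = -\frac{14400}{71269} + \frac{3000}{71269} e_{1} - \frac{6300}{71269} e_{2} + \frac{720}{71269} e_{12}; translating back:
Answer: -\frac{14400}{71269} + \frac{3000}{71269}i - \frac{6300}{71269}j + \frac{720}{71269}k


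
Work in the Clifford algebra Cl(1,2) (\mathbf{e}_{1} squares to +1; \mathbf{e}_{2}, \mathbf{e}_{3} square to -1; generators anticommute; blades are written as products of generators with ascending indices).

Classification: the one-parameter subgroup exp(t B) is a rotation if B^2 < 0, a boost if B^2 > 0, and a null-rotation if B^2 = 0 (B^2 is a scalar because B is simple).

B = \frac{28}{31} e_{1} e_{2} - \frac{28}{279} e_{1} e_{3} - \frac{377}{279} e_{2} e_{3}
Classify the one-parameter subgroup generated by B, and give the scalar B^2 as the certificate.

B^2 term by term: the squares give (\frac{28}{31})^2*(e_{1} e_{2})^2 + (-\frac{28}{279})^2*(e_{1} e_{3})^2 + (-\frac{377}{279})^2*(e_{2} e_{3})^2 = \frac{784}{961}*(+1) + \frac{784}{77841}*(+1) + \frac{142129}{77841}*(-1) = -1 (each basis 2-blade squares to minus the product of its generators' squares); cross terms between blades sharing an index anticommute and cancel. So B^2 = -1.
Answer: rotation, certificate B^2 = -1. Certificate logic: -1 is a conjugation-invariant scalar, so its sign fixes rotation versus boost versus null-rotation outright.


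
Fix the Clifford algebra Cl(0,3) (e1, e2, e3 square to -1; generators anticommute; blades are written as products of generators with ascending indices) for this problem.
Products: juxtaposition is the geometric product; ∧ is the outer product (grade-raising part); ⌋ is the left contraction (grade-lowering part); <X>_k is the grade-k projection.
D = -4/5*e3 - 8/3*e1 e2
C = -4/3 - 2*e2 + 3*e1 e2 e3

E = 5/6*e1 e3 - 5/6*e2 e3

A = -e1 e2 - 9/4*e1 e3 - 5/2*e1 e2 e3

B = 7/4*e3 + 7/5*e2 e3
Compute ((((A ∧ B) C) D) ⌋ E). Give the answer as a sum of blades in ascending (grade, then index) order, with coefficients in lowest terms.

step 1: -7/4*e1 e2 e3
step 2: -21/4 + 7/2*e1 e3 + 7/3*e1 e2 e3
step 3: 14/5*e1 + 469/45*e3 + 238/15*e1 e2 + 28/3*e2 e3
step 4: 70/9 + 469/54*e1 - 469/54*e2 - 7/3*e3
Answer: 70/9 + 469/54*e1 - 469/54*e2 - 7/3*e3


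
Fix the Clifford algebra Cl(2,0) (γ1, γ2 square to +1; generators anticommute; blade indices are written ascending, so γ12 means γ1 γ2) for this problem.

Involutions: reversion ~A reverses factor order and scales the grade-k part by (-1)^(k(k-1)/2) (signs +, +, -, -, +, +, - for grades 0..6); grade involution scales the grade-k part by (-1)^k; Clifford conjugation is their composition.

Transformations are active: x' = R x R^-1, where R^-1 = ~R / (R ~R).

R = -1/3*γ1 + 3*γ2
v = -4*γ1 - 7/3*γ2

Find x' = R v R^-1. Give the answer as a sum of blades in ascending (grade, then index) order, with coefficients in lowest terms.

~R = -1/3*γ1 + 3*γ2, and R ~R = 82/9, so R^-1 = ~R / (82/9).
R v = -17/3 + 115/9*γ12
Answer: 181/41*γ1 - 172/123*γ2


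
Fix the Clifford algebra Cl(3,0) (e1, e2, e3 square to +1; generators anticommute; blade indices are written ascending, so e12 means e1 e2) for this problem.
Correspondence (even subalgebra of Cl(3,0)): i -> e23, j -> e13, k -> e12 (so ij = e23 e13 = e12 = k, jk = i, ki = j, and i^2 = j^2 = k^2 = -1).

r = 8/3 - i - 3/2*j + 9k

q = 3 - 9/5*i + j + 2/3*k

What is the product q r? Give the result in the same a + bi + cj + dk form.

In blades: q = 3 + 2/3*e12 + e13 - 9/5*e23, r = 8/3 + 9*e12 - 3/2*e13 - e23.
Distribute q over r term by term (generator squares from the signature, products reordered to ascending indices): (3)*r = 8 + 27*e12 - 9/2*e13 - 3*e23; (2/3*e12)*r = -6 + 16/9*e12 - 2/3*e13 + e23; (e13)*r = 3/2 + e12 + 8/3*e13 + 9*e23; (-9/5*e23)*r = -9/5 + 27/10*e12 + 81/5*e13 - 24/5*e23.
Sum: 17/10 + 2923/90*e12 + 137/10*e13 + 11/5*e23; translating back through the correspondence:
Answer: 17/10 + 11/5*i + 137/10*j + 2923/90*k


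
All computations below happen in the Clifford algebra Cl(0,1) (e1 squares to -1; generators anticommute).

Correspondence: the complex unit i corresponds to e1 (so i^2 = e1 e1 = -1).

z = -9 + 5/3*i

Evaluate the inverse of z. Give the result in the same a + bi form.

In blades: z = -9 + 5/3*e1.
With qbar = -9 - 5/3*e1 (scalar fixed, mapped units negated), z qbar = 754/9 (the sum of squared coefficients), so z^-1 = qbar / (754/9) = -81/754 - 15/754*e1; translating back:
Answer: -81/754 - 15/754*i


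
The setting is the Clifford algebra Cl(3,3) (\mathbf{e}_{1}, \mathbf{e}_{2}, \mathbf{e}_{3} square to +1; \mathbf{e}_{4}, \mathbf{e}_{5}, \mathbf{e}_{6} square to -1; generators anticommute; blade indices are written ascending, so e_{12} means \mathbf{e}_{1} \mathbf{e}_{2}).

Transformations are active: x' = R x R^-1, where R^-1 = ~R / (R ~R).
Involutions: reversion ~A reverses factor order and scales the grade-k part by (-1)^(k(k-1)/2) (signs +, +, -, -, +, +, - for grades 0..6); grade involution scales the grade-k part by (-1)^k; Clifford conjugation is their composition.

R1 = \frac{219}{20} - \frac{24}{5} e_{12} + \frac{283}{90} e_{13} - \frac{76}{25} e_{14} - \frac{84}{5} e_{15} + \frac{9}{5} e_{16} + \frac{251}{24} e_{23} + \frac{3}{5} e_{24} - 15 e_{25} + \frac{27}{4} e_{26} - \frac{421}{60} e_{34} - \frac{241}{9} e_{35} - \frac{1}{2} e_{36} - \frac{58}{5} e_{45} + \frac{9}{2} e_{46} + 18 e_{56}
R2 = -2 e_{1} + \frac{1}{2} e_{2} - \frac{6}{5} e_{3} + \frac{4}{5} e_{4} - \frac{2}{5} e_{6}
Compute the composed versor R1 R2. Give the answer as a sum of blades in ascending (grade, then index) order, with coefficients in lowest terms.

Distribute over the terms of R2 (each basis-blade product reordered to ascending indices, repeated generators contracted through their squares):
R1 (-2 e_{1}) = -\frac{219}{10} e_{1} - \frac{48}{5} e_{2} + \frac{283}{45} e_{3} - \frac{152}{25} e_{4} - \frac{168}{5} e_{5} + \frac{18}{5} e_{6} - \frac{251}{12} e_{123} - \frac{6}{5} e_{124} + 30 e_{125} - \frac{27}{2} e_{126} + \frac{421}{30} e_{134} + \frac{482}{9} e_{135} + e_{136} + \frac{116}{5} e_{145} - 9 e_{146} - 36 e_{156}
R1 (\frac{1}{2} e_{2}) = -\frac{12}{5} e_{1} + \frac{219}{40} e_{2} - \frac{251}{48} e_{3} - \frac{3}{10} e_{4} + \frac{15}{2} e_{5} - \frac{27}{8} e_{6} - \frac{283}{180} e_{123} + \frac{38}{25} e_{124} + \frac{42}{5} e_{125} - \frac{9}{10} e_{126} - \frac{421}{120} e_{234} - \frac{241}{18} e_{235} - \frac{1}{4} e_{236} - \frac{29}{5} e_{245} + \frac{9}{4} e_{246} + 9 e_{256}
R1 (-\frac{6}{5} e_{3}) = -\frac{283}{75} e_{1} - \frac{251}{20} e_{2} - \frac{657}{50} e_{3} - \frac{421}{50} e_{4} - \frac{482}{15} e_{5} - \frac{3}{5} e_{6} + \frac{144}{25} e_{123} - \frac{456}{125} e_{134} - \frac{504}{25} e_{135} + \frac{54}{25} e_{136} + \frac{18}{25} e_{234} - 18 e_{235} + \frac{81}{10} e_{236} + \frac{348}{25} e_{345} - \frac{27}{5} e_{346} - \frac{108}{5} e_{356}
R1 (\frac{4}{5} e_{4}) = \frac{304}{125} e_{1} - \frac{12}{25} e_{2} + \frac{421}{75} e_{3} + \frac{219}{25} e_{4} - \frac{232}{25} e_{5} + \frac{18}{5} e_{6} - \frac{96}{25} e_{124} + \frac{566}{225} e_{134} + \frac{336}{25} e_{145} - \frac{36}{25} e_{146} + \frac{251}{30} e_{234} + 12 e_{245} - \frac{27}{5} e_{246} + \frac{964}{45} e_{345} + \frac{2}{5} e_{346} + \frac{72}{5} e_{456}
R1 (-\frac{2}{5} e_{6}) = \frac{18}{25} e_{1} + \frac{27}{10} e_{2} - \frac{1}{5} e_{3} + \frac{9}{5} e_{4} + \frac{36}{5} e_{5} - \frac{219}{50} e_{6} + \frac{48}{25} e_{126} - \frac{283}{225} e_{136} + \frac{152}{125} e_{146} + \frac{168}{25} e_{156} - \frac{251}{60} e_{236} - \frac{6}{25} e_{246} + 6 e_{256} + \frac{421}{150} e_{346} + \frac{482}{45} e_{356} + \frac{116}{25} e_{456}
Summing the partial products and collecting blades:
Answer: -\frac{18691}{750} e_{1} - \frac{2891}{200} e_{2} - \frac{24001}{3600} e_{3} - \frac{106}{25} e_{4} - \frac{9047}{150} e_{5} - \frac{231}{200} e_{6} - \frac{3764}{225} e_{123} - \frac{88}{25} e_{124} + \frac{192}{5} e_{125} - \frac{312}{25} e_{126} + \frac{29027}{2250} e_{134} + \frac{7514}{225} e_{135} + \frac{428}{225} e_{136} + \frac{916}{25} e_{145} - \frac{1153}{125} e_{146} - \frac{732}{25} e_{156} + \frac{3347}{600} e_{234} - \frac{565}{18} e_{235} + \frac{11}{3} e_{236} + \frac{31}{5} e_{245} - \frac{339}{100} e_{246} + 15 e_{256} + \frac{7952}{225} e_{345} - \frac{329}{150} e_{346} - \frac{98}{9} e_{356} + \frac{476}{25} e_{456}
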